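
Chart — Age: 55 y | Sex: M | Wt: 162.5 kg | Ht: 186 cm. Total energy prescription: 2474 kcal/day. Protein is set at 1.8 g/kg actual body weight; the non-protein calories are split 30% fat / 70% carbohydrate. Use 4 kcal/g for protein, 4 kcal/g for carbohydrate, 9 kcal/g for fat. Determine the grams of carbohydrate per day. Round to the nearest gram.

Protein = 1.8 × 162.5 = 292.5 g → 292.5 × 4 = 1170 kcal.
Non-protein calories = 2474 − 1170 = 1304 kcal.
Fat: 30% × 1304 = 391.2 kcal; carbohydrate: 912.8 kcal.
Carbohydrate: 912.8 kcal ÷ 4 kcal/g = 228.2 g.

228 g/day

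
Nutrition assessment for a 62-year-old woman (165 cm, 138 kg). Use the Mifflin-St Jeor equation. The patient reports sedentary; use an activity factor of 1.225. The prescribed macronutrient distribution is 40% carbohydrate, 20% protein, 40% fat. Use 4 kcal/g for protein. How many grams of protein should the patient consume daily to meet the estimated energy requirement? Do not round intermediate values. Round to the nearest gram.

119 g/day

Mifflin-St Jeor (female): BMR = 10(138) + 6.25(165) − 5(62) − 161 = 1380 + 1031.25 − 310 − 161 = 1940.25 kcal/day.
TEE = 1940.25 × 1.225 = 2376.8063 kcal/day.
Protein energy = 20% × 2376.8063 = 475.3613 kcal.
Protein = 475.3613 ÷ 4 kcal/g = 118.8403 g.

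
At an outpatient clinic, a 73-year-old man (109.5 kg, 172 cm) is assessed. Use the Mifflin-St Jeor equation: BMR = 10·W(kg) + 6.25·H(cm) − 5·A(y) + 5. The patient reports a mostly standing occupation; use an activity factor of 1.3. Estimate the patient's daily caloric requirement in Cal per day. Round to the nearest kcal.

2353 Cal per day

Mifflin-St Jeor (male): BMR = 10(109.5) + 6.25(172) − 5(73) + 5 = 1095 + 1075 − 365 + 5 = 1810 kcal/day.
TEE = BMR × activity factor = 1810 × 1.3 = 2353 kcal/day.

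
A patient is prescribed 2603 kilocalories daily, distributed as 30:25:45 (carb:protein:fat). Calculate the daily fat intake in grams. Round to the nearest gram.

130 g/day

Fat energy = 45% × 2603 = 1171.35 kcal.
At 9 kcal/g: 1171.35 ÷ 9 = 130.15 g.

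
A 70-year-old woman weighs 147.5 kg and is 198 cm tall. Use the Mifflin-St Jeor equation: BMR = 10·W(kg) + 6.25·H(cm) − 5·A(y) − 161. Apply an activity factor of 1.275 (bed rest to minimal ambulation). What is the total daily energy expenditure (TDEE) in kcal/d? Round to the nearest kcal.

2807 kcal/d

Mifflin-St Jeor (female): BMR = 10(147.5) + 6.25(198) − 5(70) − 161 = 1475 + 1237.5 − 350 − 161 = 2201.5 kcal/day.
TEE = BMR × activity factor = 2201.5 × 1.275 = 2806.9125 kcal/day.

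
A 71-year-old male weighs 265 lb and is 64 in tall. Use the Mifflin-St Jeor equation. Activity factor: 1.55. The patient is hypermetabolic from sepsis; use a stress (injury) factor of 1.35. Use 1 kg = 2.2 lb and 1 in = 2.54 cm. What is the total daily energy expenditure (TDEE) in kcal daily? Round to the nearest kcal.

Convert to metric: weight = 265 ÷ 2.2 = 120.4545 kg; height = 64 × 2.54 = 162.56 cm.
Mifflin-St Jeor (male): BMR = 10(120.4545) + 6.25(162.56) − 5(71) + 5 = 1204.5455 + 1016 − 355 + 5 = 1870.5455 kcal/day.
TEE = BMR × activity factor = 1870.5455 × 1.55 = 2899.3455 kcal/day.
Apply stress factor: 2899.3455 × 1.35 = 3914.1164 kcal/day.

3914 kcal daily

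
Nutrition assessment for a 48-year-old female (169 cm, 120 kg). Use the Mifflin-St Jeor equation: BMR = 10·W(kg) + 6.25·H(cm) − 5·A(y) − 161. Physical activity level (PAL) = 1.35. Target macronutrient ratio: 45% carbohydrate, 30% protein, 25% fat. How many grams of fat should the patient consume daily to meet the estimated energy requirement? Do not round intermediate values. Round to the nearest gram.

70 g/day

Mifflin-St Jeor (female): BMR = 10(120) + 6.25(169) − 5(48) − 161 = 1200 + 1056.25 − 240 − 161 = 1855.25 kcal/day.
TEE = 1855.25 × 1.35 = 2504.5875 kcal/day.
Fat energy = 25% × 2504.5875 = 626.1469 kcal.
Fat = 626.1469 ÷ 9 kcal/g = 69.5719 g.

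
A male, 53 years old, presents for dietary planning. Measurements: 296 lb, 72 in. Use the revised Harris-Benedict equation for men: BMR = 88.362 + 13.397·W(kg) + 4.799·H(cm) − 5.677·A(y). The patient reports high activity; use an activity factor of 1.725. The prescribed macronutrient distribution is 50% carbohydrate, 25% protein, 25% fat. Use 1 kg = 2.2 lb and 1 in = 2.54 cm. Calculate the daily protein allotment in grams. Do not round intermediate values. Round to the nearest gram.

Convert to metric: weight = 296 ÷ 2.2 = 134.5455 kg; height = 72 × 2.54 = 182.88 cm.
Harris-Benedict: BMR = 88.362 + 13.397(134.5455) + 4.799(182.88) − 5.677(53) = 2467.6276 kcal/day.
TEE = 2467.6276 × 1.725 = 4256.6576 kcal/day.
Protein energy = 25% × 4256.6576 = 1064.1644 kcal.
Protein = 1064.1644 ÷ 4 kcal/g = 266.0411 g.

266 g/day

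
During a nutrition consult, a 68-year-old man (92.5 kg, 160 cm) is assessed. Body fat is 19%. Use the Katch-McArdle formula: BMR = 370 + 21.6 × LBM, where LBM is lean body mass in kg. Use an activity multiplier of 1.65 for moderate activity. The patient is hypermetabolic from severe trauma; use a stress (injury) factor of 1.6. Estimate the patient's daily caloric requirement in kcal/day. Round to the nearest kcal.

5249 kcal/day

LBM = 92.5 × (1 − 0.19) = 74.925 kg. Katch-McArdle: BMR = 370 + 21.6 × 74.925 = 1988.38 kcal/day.
TEE = BMR × activity factor = 1988.38 × 1.65 = 3280.827 kcal/day.
Apply stress factor: 3280.827 × 1.6 = 5249.3232 kcal/day.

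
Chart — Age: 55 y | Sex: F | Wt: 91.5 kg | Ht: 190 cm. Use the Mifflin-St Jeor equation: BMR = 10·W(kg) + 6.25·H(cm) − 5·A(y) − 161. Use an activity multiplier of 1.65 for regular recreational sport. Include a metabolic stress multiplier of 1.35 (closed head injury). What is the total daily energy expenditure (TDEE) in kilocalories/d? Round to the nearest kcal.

3712 kilocalories/d

Mifflin-St Jeor (female): BMR = 10(91.5) + 6.25(190) − 5(55) − 161 = 915 + 1187.5 − 275 − 161 = 1666.5 kcal/day.
TEE = BMR × activity factor = 1666.5 × 1.65 = 2749.725 kcal/day.
Apply stress factor: 2749.725 × 1.35 = 3712.1288 kcal/day.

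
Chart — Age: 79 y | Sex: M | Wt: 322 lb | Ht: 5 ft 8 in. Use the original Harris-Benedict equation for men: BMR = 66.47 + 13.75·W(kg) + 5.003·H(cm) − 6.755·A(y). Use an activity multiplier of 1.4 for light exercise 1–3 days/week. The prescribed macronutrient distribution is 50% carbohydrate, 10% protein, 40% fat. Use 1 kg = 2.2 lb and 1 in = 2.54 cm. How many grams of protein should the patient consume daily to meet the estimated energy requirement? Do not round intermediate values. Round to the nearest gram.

Convert to metric: weight = 322 ÷ 2.2 = 146.3636 kg; height = (5×12 + 8) × 2.54 = 68 × 2.54 = 172.72 cm.
Harris-Benedict: BMR = 66.47 + 13.75(146.3636) + 5.003(172.72) − 6.755(79) = 2409.4432 kcal/day.
TEE = 2409.4432 × 1.4 = 3373.2204 kcal/day.
Protein energy = 10% × 3373.2204 = 337.322 kcal.
Protein = 337.322 ÷ 4 kcal/g = 84.3305 g.

84 g/day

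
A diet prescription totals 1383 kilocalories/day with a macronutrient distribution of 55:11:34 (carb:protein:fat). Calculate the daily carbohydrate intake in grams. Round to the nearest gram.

190 g/day

Carbohydrate energy = 55% × 1383 = 760.65 kcal.
At 4 kcal/g: 760.65 ÷ 4 = 190.1625 g.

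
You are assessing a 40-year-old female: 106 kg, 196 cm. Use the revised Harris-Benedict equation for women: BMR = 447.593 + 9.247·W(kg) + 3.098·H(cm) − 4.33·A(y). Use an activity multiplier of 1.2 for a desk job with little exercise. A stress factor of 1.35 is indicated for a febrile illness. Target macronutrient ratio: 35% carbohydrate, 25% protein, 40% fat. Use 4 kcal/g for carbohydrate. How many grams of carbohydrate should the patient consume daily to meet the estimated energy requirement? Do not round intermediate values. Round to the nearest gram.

Harris-Benedict: BMR = 447.593 + 9.247(106) + 3.098(196) − 4.33(40) = 1861.783 kcal/day.
TEE = 1861.783 × 1.2 = 2234.1396 kcal/day.
With stress factor 1.35: 2234.1396 × 1.35 = 3016.0885 kcal/day.
Carbohydrate energy = 35% × 3016.0885 = 1055.631 kcal.
Carbohydrate = 1055.631 ÷ 4 kcal/g = 263.9077 g.

264 g/day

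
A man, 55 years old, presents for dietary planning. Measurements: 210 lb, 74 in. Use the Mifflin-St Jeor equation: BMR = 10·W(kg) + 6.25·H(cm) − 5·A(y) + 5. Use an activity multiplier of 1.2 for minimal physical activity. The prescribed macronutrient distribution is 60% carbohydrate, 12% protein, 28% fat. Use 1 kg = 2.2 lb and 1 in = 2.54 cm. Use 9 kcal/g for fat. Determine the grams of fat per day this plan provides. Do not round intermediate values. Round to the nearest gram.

Convert to metric: weight = 210 ÷ 2.2 = 95.4545 kg; height = 74 × 2.54 = 187.96 cm.
Mifflin-St Jeor (male): BMR = 10(95.4545) + 6.25(187.96) − 5(55) + 5 = 954.5455 + 1174.75 − 275 + 5 = 1859.2955 kcal/day.
TEE = 1859.2955 × 1.2 = 2231.1545 kcal/day.
Fat energy = 28% × 2231.1545 = 624.7233 kcal.
Fat = 624.7233 ÷ 9 kcal/g = 69.4137 g.

69 g/day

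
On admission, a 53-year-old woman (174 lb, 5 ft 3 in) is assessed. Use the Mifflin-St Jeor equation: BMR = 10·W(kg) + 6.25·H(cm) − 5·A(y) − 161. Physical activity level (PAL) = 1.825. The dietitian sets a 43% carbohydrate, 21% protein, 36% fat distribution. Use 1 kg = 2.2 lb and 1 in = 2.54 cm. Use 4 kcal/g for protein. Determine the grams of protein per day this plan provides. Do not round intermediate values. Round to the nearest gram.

131 g/day

Convert to metric: weight = 174 ÷ 2.2 = 79.0909 kg; height = (5×12 + 3) × 2.54 = 63 × 2.54 = 160.02 cm.
Mifflin-St Jeor (female): BMR = 10(79.0909) + 6.25(160.02) − 5(53) − 161 = 790.9091 + 1000.125 − 265 − 161 = 1365.0341 kcal/day.
TEE = 1365.0341 × 1.825 = 2491.1872 kcal/day.
Protein energy = 21% × 2491.1872 = 523.1493 kcal.
Protein = 523.1493 ÷ 4 kcal/g = 130.7873 g.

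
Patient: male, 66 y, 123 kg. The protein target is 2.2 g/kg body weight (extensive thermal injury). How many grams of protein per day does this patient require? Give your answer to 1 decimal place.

Protein = 2.2 g/kg × 123 kg = 270.6 g/day.

270.6 g/day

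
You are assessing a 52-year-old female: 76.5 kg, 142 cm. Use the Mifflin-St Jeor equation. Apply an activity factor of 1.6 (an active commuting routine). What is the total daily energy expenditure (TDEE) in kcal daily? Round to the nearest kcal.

Mifflin-St Jeor (female): BMR = 10(76.5) + 6.25(142) − 5(52) − 161 = 765 + 887.5 − 260 − 161 = 1231.5 kcal/day.
TEE = BMR × activity factor = 1231.5 × 1.6 = 1970.4 kcal/day.

1970 kcal daily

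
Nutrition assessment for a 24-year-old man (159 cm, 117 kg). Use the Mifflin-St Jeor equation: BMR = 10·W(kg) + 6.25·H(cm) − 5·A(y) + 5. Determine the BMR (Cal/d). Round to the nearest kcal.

2049 Cal/d

Mifflin-St Jeor (male): BMR = 10(117) + 6.25(159) − 5(24) + 5 = 1170 + 993.75 − 120 + 5 = 2048.75 kcal/day.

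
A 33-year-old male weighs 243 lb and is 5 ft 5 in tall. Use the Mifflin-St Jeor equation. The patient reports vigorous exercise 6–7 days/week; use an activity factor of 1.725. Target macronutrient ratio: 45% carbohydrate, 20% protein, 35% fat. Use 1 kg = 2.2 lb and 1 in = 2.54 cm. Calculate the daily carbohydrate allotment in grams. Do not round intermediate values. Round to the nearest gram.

Convert to metric: weight = 243 ÷ 2.2 = 110.4545 kg; height = (5×12 + 5) × 2.54 = 65 × 2.54 = 165.1 cm.
Mifflin-St Jeor (male): BMR = 10(110.4545) + 6.25(165.1) − 5(33) + 5 = 1104.5455 + 1031.875 − 165 + 5 = 1976.4205 kcal/day.
TEE = 1976.4205 × 1.725 = 3409.3253 kcal/day.
Carbohydrate energy = 45% × 3409.3253 = 1534.1964 kcal.
Carbohydrate = 1534.1964 ÷ 4 kcal/g = 383.5491 g.

384 g/day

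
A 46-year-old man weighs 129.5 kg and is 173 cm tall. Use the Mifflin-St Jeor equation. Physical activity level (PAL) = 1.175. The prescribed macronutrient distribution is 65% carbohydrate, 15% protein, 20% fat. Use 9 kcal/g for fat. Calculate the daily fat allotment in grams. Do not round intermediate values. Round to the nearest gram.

Mifflin-St Jeor (male): BMR = 10(129.5) + 6.25(173) − 5(46) + 5 = 1295 + 1081.25 − 230 + 5 = 2151.25 kcal/day.
TEE = 2151.25 × 1.175 = 2527.7188 kcal/day.
Fat energy = 20% × 2527.7188 = 505.5438 kcal.
Fat = 505.5438 ÷ 9 kcal/g = 56.1715 g.

56 g/day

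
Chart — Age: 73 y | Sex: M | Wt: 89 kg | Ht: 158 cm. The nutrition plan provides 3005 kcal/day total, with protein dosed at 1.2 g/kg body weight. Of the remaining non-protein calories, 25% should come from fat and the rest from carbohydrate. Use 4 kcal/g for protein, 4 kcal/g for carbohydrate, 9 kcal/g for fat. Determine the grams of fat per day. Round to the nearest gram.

72 g/day

Protein = 1.2 × 89 = 106.8 g → 106.8 × 4 = 427.2 kcal.
Non-protein calories = 3005 − 427.2 = 2577.8 kcal.
Fat: 25% × 2577.8 = 644.45 kcal; carbohydrate: 1933.35 kcal.
Fat: 644.45 kcal ÷ 9 kcal/g = 71.6056 g.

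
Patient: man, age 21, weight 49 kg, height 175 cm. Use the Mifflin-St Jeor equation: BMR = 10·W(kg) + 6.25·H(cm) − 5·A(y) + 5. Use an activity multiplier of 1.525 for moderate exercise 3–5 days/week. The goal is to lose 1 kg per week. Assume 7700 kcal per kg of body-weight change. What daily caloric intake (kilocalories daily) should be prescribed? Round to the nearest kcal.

1163 kilocalories daily

Mifflin-St Jeor (male): BMR = 10(49) + 6.25(175) − 5(21) + 5 = 490 + 1093.75 − 105 + 5 = 1483.75 kcal/day.
TEE = 1483.75 × 1.525 = 2262.7188 kcal/day.
Required daily deficit = 1 × 7700 ÷ 7 = 1100 kcal/day.
Target intake = 2262.7188 − 1100 = 1162.7188 kcal/day.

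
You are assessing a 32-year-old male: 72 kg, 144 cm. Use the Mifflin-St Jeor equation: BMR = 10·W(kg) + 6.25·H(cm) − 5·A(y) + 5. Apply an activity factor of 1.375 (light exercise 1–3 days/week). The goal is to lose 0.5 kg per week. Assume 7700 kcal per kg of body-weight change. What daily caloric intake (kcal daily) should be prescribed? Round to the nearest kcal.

1464 kcal daily

Mifflin-St Jeor (male): BMR = 10(72) + 6.25(144) − 5(32) + 5 = 720 + 900 − 160 + 5 = 1465 kcal/day.
TEE = 1465 × 1.375 = 2014.375 kcal/day.
Required daily deficit = 0.5 × 7700 ÷ 7 = 550 kcal/day.
Target intake = 2014.375 − 550 = 1464.375 kcal/day.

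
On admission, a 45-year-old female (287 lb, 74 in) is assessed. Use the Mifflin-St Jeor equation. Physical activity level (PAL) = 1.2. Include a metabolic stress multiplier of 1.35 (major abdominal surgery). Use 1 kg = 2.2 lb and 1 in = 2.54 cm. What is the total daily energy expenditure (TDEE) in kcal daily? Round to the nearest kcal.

3391 kcal daily

Convert to metric: weight = 287 ÷ 2.2 = 130.4545 kg; height = 74 × 2.54 = 187.96 cm.
Mifflin-St Jeor (female): BMR = 10(130.4545) + 6.25(187.96) − 5(45) − 161 = 1304.5455 + 1174.75 − 225 − 161 = 2093.2955 kcal/day.
TEE = BMR × activity factor = 2093.2955 × 1.2 = 2511.9545 kcal/day.
Apply stress factor: 2511.9545 × 1.35 = 3391.1386 kcal/day.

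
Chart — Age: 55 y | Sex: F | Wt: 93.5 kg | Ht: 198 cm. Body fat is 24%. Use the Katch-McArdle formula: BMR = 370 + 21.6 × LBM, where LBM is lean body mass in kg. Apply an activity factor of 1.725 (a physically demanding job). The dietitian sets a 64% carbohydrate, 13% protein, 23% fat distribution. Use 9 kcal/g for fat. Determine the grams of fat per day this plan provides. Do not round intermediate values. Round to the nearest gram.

84 g/day

LBM = 93.5 × (1 − 0.24) = 71.06 kg. Katch-McArdle: BMR = 370 + 21.6 × 71.06 = 1904.896 kcal/day.
TEE = 1904.896 × 1.725 = 3285.9456 kcal/day.
Fat energy = 23% × 3285.9456 = 755.7675 kcal.
Fat = 755.7675 ÷ 9 kcal/g = 83.9742 g.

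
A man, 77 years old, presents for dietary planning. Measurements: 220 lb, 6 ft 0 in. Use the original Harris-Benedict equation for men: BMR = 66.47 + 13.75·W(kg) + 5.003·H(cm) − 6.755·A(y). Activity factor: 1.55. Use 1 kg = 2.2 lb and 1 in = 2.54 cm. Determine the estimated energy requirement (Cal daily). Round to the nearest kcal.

2846 Cal daily

Convert to metric: weight = 220 ÷ 2.2 = 100 kg; height = (6×12 + 0) × 2.54 = 72 × 2.54 = 182.88 cm.
Harris-Benedict: BMR = 66.47 + 13.75(100) + 5.003(182.88) − 6.755(77) = 1836.2836 kcal/day.
TEE = BMR × activity factor = 1836.2836 × 1.55 = 2846.2396 kcal/day.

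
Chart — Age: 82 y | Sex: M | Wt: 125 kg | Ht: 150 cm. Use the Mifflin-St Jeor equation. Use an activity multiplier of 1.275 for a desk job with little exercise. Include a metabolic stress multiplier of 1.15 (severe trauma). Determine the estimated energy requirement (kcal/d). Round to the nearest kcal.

Mifflin-St Jeor (male): BMR = 10(125) + 6.25(150) − 5(82) + 5 = 1250 + 937.5 − 410 + 5 = 1782.5 kcal/day.
TEE = BMR × activity factor = 1782.5 × 1.275 = 2272.6875 kcal/day.
Apply stress factor: 2272.6875 × 1.15 = 2613.5906 kcal/day.

2614 kcal/d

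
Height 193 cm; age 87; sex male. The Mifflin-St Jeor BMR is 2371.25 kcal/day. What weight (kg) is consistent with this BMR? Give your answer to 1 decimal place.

159.5 kg

2371.25 = 10·W + 6.25(193) − 5(87) + 5
10·W = 2371.25 − 776.25 = 1595, so W = 159.5 kg.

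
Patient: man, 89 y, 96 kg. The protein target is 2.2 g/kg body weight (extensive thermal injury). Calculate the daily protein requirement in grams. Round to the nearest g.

211 g/day

Protein = 2.2 g/kg × 96 kg = 211.2 g/day.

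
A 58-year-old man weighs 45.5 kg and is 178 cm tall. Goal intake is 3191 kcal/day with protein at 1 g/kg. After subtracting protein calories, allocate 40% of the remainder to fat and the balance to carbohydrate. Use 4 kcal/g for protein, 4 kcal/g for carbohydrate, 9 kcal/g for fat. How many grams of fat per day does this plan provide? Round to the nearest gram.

Protein = 1 × 45.5 = 45.5 g → 45.5 × 4 = 182 kcal.
Non-protein calories = 3191 − 182 = 3009 kcal.
Fat: 40% × 3009 = 1203.6 kcal; carbohydrate: 1805.4 kcal.
Fat: 1203.6 kcal ÷ 9 kcal/g = 133.7333 g.

134 g/day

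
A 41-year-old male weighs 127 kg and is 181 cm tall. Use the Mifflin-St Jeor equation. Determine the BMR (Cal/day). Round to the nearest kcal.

2201 Cal/day

Mifflin-St Jeor (male): BMR = 10(127) + 6.25(181) − 5(41) + 5 = 1270 + 1131.25 − 205 + 5 = 2201.25 kcal/day.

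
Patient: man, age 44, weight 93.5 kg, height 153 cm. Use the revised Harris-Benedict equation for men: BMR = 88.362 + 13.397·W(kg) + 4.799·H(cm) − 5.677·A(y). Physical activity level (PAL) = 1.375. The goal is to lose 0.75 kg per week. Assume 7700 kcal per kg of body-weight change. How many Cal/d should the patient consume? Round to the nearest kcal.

1685 Cal/d

Harris-Benedict: BMR = 88.362 + 13.397(93.5) + 4.799(153) − 5.677(44) = 1825.4405 kcal/day.
TEE = 1825.4405 × 1.375 = 2509.9807 kcal/day.
Required daily deficit = 0.75 × 7700 ÷ 7 = 825 kcal/day.
Target intake = 2509.9807 − 825 = 1684.9807 kcal/day.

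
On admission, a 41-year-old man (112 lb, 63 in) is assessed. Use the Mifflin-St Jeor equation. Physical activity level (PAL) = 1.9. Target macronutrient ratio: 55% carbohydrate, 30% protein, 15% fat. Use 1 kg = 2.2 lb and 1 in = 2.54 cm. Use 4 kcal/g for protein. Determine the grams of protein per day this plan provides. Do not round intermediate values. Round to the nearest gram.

187 g/day

Convert to metric: weight = 112 ÷ 2.2 = 50.9091 kg; height = 63 × 2.54 = 160.02 cm.
Mifflin-St Jeor (male): BMR = 10(50.9091) + 6.25(160.02) − 5(41) + 5 = 509.0909 + 1000.125 − 205 + 5 = 1309.2159 kcal/day.
TEE = 1309.2159 × 1.9 = 2487.5102 kcal/day.
Protein energy = 30% × 2487.5102 = 746.2531 kcal.
Protein = 746.2531 ÷ 4 kcal/g = 186.5633 g.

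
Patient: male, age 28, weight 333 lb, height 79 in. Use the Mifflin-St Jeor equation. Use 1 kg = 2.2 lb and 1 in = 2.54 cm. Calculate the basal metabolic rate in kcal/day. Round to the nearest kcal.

Convert to metric: weight = 333 ÷ 2.2 = 151.3636 kg; height = 79 × 2.54 = 200.66 cm.
Mifflin-St Jeor (male): BMR = 10(151.3636) + 6.25(200.66) − 5(28) + 5 = 1513.6364 + 1254.125 − 140 + 5 = 2632.7614 kcal/day.

2633 kcal/day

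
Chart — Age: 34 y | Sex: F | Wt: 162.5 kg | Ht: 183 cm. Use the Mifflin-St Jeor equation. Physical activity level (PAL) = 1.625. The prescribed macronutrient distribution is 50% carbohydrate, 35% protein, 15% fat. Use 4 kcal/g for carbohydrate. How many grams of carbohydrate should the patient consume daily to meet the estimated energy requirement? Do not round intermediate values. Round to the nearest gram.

495 g/day

Mifflin-St Jeor (female): BMR = 10(162.5) + 6.25(183) − 5(34) − 161 = 1625 + 1143.75 − 170 − 161 = 2437.75 kcal/day.
TEE = 2437.75 × 1.625 = 3961.3438 kcal/day.
Carbohydrate energy = 50% × 3961.3438 = 1980.6719 kcal.
Carbohydrate = 1980.6719 ÷ 4 kcal/g = 495.168 g.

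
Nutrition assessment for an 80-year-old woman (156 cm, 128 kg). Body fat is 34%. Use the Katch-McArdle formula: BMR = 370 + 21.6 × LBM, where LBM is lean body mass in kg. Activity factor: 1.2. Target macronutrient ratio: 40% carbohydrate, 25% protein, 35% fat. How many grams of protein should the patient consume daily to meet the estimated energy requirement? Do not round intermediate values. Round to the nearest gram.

165 g/day

LBM = 128 × (1 − 0.34) = 84.48 kg. Katch-McArdle: BMR = 370 + 21.6 × 84.48 = 2194.768 kcal/day.
TEE = 2194.768 × 1.2 = 2633.7216 kcal/day.
Protein energy = 25% × 2633.7216 = 658.4304 kcal.
Protein = 658.4304 ÷ 4 kcal/g = 164.6076 g.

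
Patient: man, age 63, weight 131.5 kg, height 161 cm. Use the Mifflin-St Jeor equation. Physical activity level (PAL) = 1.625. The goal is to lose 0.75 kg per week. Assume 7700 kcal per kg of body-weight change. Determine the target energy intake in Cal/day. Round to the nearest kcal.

2443 Cal/day

Mifflin-St Jeor (male): BMR = 10(131.5) + 6.25(161) − 5(63) + 5 = 1315 + 1006.25 − 315 + 5 = 2011.25 kcal/day.
TEE = 2011.25 × 1.625 = 3268.2813 kcal/day.
Required daily deficit = 0.75 × 7700 ÷ 7 = 825 kcal/day.
Target intake = 3268.2813 − 825 = 2443.2813 kcal/day.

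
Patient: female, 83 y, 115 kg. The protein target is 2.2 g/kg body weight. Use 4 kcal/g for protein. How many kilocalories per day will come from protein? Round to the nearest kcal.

Protein = 2.2 g/kg × 115 kg = 253 g/day.
Protein energy = 253 g × 4 kcal/g = 1012 kcal/day.

1012 kcal/day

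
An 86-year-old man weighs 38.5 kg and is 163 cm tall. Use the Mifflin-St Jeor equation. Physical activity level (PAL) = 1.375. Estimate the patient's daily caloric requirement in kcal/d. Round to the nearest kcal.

1346 kcal/d

Mifflin-St Jeor (male): BMR = 10(38.5) + 6.25(163) − 5(86) + 5 = 385 + 1018.75 − 430 + 5 = 978.75 kcal/day.
TEE = BMR × activity factor = 978.75 × 1.375 = 1345.7813 kcal/day.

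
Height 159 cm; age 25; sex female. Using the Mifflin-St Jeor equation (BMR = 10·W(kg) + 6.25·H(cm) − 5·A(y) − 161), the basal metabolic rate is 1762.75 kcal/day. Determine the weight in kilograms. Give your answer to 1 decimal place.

105.5 kg

1762.75 = 10·W + 6.25(159) − 5(25) − 161
10·W = 1762.75 − 707.75 = 1055, so W = 105.5 kg.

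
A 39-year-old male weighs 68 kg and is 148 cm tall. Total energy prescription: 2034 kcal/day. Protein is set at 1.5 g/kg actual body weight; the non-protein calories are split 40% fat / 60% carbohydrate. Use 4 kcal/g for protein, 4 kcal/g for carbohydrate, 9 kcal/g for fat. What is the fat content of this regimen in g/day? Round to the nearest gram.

Protein = 1.5 × 68 = 102 g → 102 × 4 = 408 kcal.
Non-protein calories = 2034 − 408 = 1626 kcal.
Fat: 40% × 1626 = 650.4 kcal; carbohydrate: 975.6 kcal.
Fat: 650.4 kcal ÷ 9 kcal/g = 72.2667 g.

72 g/day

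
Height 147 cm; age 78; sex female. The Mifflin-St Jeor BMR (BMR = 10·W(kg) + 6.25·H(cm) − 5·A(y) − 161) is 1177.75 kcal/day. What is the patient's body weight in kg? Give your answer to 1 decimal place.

81.0 kg

1177.75 = 10·W + 6.25(147) − 5(78) − 161
10·W = 1177.75 − 367.75 = 810, so W = 81 kg.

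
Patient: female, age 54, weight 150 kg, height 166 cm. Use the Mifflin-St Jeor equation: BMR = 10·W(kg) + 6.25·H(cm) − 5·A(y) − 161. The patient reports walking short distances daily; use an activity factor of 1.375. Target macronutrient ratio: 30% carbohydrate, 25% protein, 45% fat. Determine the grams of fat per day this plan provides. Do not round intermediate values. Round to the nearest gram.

Mifflin-St Jeor (female): BMR = 10(150) + 6.25(166) − 5(54) − 161 = 1500 + 1037.5 − 270 − 161 = 2106.5 kcal/day.
TEE = 2106.5 × 1.375 = 2896.4375 kcal/day.
Fat energy = 45% × 2896.4375 = 1303.3969 kcal.
Fat = 1303.3969 ÷ 9 kcal/g = 144.8219 g.

145 g/day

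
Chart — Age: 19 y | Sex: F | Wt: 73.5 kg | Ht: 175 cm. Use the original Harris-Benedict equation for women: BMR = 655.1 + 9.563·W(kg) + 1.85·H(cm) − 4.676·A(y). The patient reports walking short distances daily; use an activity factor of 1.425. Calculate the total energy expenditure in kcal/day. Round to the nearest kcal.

2270 kcal/day

Harris-Benedict: BMR = 655.1 + 9.563(73.5) + 1.85(175) − 4.676(19) = 1592.8865 kcal/day.
TEE = BMR × activity factor = 1592.8865 × 1.425 = 2269.8633 kcal/day.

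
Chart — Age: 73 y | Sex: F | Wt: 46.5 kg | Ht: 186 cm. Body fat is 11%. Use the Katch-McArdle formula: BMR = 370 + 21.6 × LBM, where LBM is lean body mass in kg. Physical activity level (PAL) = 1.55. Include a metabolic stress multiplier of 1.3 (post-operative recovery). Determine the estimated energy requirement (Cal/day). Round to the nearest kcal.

LBM = 46.5 × (1 − 0.11) = 41.385 kg. Katch-McArdle: BMR = 370 + 21.6 × 41.385 = 1263.916 kcal/day.
TEE = BMR × activity factor = 1263.916 × 1.55 = 1959.0698 kcal/day.
Apply stress factor: 1959.0698 × 1.3 = 2546.7907 kcal/day.

2547 Cal/day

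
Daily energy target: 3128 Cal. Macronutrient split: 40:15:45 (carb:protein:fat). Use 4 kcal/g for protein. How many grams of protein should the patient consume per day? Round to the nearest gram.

117 g/day

Protein energy = 15% × 3128 = 469.2 kcal.
At 4 kcal/g: 469.2 ÷ 4 = 117.3 g.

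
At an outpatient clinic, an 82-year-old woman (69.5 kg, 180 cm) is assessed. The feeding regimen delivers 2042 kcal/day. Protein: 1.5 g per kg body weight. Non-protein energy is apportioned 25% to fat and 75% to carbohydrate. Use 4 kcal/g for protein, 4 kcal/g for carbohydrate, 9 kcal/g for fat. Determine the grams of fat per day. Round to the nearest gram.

45 g/day

Protein = 1.5 × 69.5 = 104.25 g → 104.25 × 4 = 417 kcal.
Non-protein calories = 2042 − 417 = 1625 kcal.
Fat: 25% × 1625 = 406.25 kcal; carbohydrate: 1218.75 kcal.
Fat: 406.25 kcal ÷ 9 kcal/g = 45.1389 g.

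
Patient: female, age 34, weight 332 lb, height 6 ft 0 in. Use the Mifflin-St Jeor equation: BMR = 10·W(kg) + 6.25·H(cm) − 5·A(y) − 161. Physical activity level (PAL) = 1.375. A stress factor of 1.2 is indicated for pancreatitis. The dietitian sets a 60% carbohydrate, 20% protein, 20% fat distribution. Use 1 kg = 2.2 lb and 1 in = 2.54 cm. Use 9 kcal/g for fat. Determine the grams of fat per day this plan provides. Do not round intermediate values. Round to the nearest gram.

85 g/day

Convert to metric: weight = 332 ÷ 2.2 = 150.9091 kg; height = (6×12 + 0) × 2.54 = 72 × 2.54 = 182.88 cm.
Mifflin-St Jeor (female): BMR = 10(150.9091) + 6.25(182.88) − 5(34) − 161 = 1509.0909 + 1143 − 170 − 161 = 2321.0909 kcal/day.
TEE = 2321.0909 × 1.375 = 3191.5 kcal/day.
With stress factor 1.2: 3191.5 × 1.2 = 3829.8 kcal/day.
Fat energy = 20% × 3829.8 = 765.96 kcal.
Fat = 765.96 ÷ 9 kcal/g = 85.1067 g.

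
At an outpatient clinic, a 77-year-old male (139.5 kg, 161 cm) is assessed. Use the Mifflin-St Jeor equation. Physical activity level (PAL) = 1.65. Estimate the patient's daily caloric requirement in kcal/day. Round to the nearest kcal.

Mifflin-St Jeor (male): BMR = 10(139.5) + 6.25(161) − 5(77) + 5 = 1395 + 1006.25 − 385 + 5 = 2021.25 kcal/day.
TEE = BMR × activity factor = 2021.25 × 1.65 = 3335.0625 kcal/day.

3335 kcal/day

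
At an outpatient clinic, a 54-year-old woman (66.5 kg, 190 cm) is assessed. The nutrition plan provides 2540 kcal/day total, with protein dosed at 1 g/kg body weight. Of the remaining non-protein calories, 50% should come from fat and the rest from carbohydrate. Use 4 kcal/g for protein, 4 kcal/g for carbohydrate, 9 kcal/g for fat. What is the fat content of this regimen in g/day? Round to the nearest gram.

126 g/day

Protein = 1 × 66.5 = 66.5 g → 66.5 × 4 = 266 kcal.
Non-protein calories = 2540 − 266 = 2274 kcal.
Fat: 50% × 2274 = 1137 kcal; carbohydrate: 1137 kcal.
Fat: 1137 kcal ÷ 9 kcal/g = 126.3333 g.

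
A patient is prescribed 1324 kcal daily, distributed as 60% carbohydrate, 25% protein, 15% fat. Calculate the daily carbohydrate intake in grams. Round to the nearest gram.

Carbohydrate energy = 60% × 1324 = 794.4 kcal.
At 4 kcal/g: 794.4 ÷ 4 = 198.6 g.

199 g/day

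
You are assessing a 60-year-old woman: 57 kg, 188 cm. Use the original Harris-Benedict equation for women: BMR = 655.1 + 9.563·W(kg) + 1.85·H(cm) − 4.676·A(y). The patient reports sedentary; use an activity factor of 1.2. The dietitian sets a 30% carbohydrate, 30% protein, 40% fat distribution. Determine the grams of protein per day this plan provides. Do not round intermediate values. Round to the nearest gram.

114 g/day

Harris-Benedict: BMR = 655.1 + 9.563(57) + 1.85(188) − 4.676(60) = 1267.431 kcal/day.
TEE = 1267.431 × 1.2 = 1520.9172 kcal/day.
Protein energy = 30% × 1520.9172 = 456.2752 kcal.
Protein = 456.2752 ÷ 4 kcal/g = 114.0688 g.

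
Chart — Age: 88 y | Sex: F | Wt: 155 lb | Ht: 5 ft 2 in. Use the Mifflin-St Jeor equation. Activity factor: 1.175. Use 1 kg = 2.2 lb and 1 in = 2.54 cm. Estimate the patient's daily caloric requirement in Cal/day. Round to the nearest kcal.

Convert to metric: weight = 155 ÷ 2.2 = 70.4545 kg; height = (5×12 + 2) × 2.54 = 62 × 2.54 = 157.48 cm.
Mifflin-St Jeor (female): BMR = 10(70.4545) + 6.25(157.48) − 5(88) − 161 = 704.5455 + 984.25 − 440 − 161 = 1087.7955 kcal/day.
TEE = BMR × activity factor = 1087.7955 × 1.175 = 1278.1597 kcal/day.

1278 Cal/day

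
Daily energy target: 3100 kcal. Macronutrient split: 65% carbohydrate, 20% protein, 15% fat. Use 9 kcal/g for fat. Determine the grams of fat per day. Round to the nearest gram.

52 g/day

Fat energy = 15% × 3100 = 465 kcal.
At 9 kcal/g: 465 ÷ 9 = 51.6667 g.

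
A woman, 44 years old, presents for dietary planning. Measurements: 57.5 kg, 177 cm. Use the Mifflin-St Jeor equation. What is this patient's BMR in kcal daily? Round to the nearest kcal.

Mifflin-St Jeor (female): BMR = 10(57.5) + 6.25(177) − 5(44) − 161 = 575 + 1106.25 − 220 − 161 = 1300.25 kcal/day.

1300 kcal daily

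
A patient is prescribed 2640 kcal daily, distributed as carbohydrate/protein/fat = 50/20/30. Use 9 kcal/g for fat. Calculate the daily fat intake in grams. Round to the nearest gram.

Fat energy = 30% × 2640 = 792 kcal.
At 9 kcal/g: 792 ÷ 9 = 88 g.

88 g/day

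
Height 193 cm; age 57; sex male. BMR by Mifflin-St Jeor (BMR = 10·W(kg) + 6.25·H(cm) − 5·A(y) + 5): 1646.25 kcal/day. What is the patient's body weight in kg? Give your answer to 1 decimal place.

1646.25 = 10·W + 6.25(193) − 5(57) + 5
10·W = 1646.25 − 926.25 = 720, so W = 72 kg.

72.0 kg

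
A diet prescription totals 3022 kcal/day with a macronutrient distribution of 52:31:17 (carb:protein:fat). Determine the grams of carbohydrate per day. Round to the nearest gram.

Carbohydrate energy = 52% × 3022 = 1571.44 kcal.
At 4 kcal/g: 1571.44 ÷ 4 = 392.86 g.

393 g/day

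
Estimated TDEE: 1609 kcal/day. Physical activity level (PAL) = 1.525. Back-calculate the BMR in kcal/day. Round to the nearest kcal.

BMR = TEE ÷ activity factor = 1609 ÷ 1.525 = 1055.082 kcal/day.

1055 kcal/day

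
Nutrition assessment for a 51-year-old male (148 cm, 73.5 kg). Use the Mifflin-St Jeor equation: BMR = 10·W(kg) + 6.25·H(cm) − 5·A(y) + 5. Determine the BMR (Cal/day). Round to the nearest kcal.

Mifflin-St Jeor (male): BMR = 10(73.5) + 6.25(148) − 5(51) + 5 = 735 + 925 − 255 + 5 = 1410 kcal/day.

1410 Cal/day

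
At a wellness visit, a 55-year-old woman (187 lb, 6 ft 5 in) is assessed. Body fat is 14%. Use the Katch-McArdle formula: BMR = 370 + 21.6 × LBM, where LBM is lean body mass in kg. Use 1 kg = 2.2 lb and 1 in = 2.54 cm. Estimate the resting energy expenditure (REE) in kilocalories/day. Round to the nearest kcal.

1949 kilocalories/day

Convert to metric: weight = 187 ÷ 2.2 = 85 kg; height = (6×12 + 5) × 2.54 = 77 × 2.54 = 195.58 cm.
LBM = 85 × (1 − 0.14) = 73.1 kg. Katch-McArdle: BMR = 370 + 21.6 × 73.1 = 1948.96 kcal/day.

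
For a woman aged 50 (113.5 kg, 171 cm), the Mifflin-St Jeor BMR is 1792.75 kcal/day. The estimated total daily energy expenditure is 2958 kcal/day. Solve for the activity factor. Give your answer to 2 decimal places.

Activity factor = TEE ÷ BMR = 2958 ÷ 1792.75 = 1.65.

1.65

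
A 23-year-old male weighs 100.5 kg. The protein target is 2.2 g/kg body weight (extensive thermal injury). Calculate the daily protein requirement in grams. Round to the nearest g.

Protein = 2.2 g/kg × 100.5 kg = 221.1 g/day.

221 g/day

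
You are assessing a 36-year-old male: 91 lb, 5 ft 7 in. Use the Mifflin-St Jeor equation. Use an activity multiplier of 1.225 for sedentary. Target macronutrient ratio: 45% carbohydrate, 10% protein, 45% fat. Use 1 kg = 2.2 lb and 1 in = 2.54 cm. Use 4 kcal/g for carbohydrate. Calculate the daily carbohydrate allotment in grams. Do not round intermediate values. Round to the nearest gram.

Convert to metric: weight = 91 ÷ 2.2 = 41.3636 kg; height = (5×12 + 7) × 2.54 = 67 × 2.54 = 170.18 cm.
Mifflin-St Jeor (male): BMR = 10(41.3636) + 6.25(170.18) − 5(36) + 5 = 413.6364 + 1063.625 − 180 + 5 = 1302.2614 kcal/day.
TEE = 1302.2614 × 1.225 = 1595.2702 kcal/day.
Carbohydrate energy = 45% × 1595.2702 = 717.8716 kcal.
Carbohydrate = 717.8716 ÷ 4 kcal/g = 179.4679 g.

179 g/day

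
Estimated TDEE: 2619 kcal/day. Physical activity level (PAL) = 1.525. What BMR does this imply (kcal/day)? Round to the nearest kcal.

BMR = TEE ÷ activity factor = 2619 ÷ 1.525 = 1717.377 kcal/day.

1717 kcal/day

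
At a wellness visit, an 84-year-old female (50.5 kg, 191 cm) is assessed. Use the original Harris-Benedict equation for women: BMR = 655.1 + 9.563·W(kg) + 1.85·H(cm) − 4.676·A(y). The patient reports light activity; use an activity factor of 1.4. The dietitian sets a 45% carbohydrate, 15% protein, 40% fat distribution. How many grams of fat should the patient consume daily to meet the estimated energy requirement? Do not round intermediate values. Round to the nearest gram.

68 g/day

Harris-Benedict: BMR = 655.1 + 9.563(50.5) + 1.85(191) − 4.676(84) = 1098.5975 kcal/day.
TEE = 1098.5975 × 1.4 = 1538.0365 kcal/day.
Fat energy = 40% × 1538.0365 = 615.2146 kcal.
Fat = 615.2146 ÷ 9 kcal/g = 68.3572 g.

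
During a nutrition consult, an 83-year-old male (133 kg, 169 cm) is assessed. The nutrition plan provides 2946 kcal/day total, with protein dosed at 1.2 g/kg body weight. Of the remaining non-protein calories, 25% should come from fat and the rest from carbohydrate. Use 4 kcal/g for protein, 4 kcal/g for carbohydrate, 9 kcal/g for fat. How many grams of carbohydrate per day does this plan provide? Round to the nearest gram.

433 g/day

Protein = 1.2 × 133 = 159.6 g → 159.6 × 4 = 638.4 kcal.
Non-protein calories = 2946 − 638.4 = 2307.6 kcal.
Fat: 25% × 2307.6 = 576.9 kcal; carbohydrate: 1730.7 kcal.
Carbohydrate: 1730.7 kcal ÷ 4 kcal/g = 432.675 g.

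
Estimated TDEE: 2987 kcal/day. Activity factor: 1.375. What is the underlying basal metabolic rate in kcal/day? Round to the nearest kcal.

BMR = TEE ÷ activity factor = 2987 ÷ 1.375 = 2172.3636 kcal/day.

2172 kcal/day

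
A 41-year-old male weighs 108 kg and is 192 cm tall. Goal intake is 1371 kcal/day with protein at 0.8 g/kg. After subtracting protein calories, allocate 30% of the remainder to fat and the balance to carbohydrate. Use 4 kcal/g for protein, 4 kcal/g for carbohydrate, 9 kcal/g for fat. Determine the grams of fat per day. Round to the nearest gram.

Protein = 0.8 × 108 = 86.4 g → 86.4 × 4 = 345.6 kcal.
Non-protein calories = 1371 − 345.6 = 1025.4 kcal.
Fat: 30% × 1025.4 = 307.62 kcal; carbohydrate: 717.78 kcal.
Fat: 307.62 kcal ÷ 9 kcal/g = 34.18 g.

34 g/day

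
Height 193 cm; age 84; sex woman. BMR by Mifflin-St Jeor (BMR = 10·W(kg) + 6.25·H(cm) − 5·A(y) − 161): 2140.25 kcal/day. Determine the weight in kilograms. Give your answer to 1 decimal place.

151.5 kg

2140.25 = 10·W + 6.25(193) − 5(84) − 161
10·W = 2140.25 − 625.25 = 1515, so W = 151.5 kg.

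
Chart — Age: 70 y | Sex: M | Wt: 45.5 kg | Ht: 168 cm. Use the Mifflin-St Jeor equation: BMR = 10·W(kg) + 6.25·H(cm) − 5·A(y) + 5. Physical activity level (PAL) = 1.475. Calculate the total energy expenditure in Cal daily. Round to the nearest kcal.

1711 Cal daily

Mifflin-St Jeor (male): BMR = 10(45.5) + 6.25(168) − 5(70) + 5 = 455 + 1050 − 350 + 5 = 1160 kcal/day.
TEE = BMR × activity factor = 1160 × 1.475 = 1711 kcal/day.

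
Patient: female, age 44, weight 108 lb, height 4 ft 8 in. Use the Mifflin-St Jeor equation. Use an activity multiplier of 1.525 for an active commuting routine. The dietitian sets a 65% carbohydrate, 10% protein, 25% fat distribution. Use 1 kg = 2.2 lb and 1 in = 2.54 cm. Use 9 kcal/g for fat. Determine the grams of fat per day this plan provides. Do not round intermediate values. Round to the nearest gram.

Convert to metric: weight = 108 ÷ 2.2 = 49.0909 kg; height = (4×12 + 8) × 2.54 = 56 × 2.54 = 142.24 cm.
Mifflin-St Jeor (female): BMR = 10(49.0909) + 6.25(142.24) − 5(44) − 161 = 490.9091 + 889 − 220 − 161 = 998.9091 kcal/day.
TEE = 998.9091 × 1.525 = 1523.3364 kcal/day.
Fat energy = 25% × 1523.3364 = 380.8341 kcal.
Fat = 380.8341 ÷ 9 kcal/g = 42.3149 g.

42 g/day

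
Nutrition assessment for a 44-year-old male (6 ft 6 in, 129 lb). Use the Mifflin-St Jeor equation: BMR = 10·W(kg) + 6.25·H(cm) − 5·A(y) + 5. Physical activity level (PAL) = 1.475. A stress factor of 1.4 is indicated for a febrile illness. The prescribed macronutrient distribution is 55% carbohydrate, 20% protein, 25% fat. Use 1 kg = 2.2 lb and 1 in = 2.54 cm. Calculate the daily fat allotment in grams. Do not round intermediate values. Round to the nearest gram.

92 g/day

Convert to metric: weight = 129 ÷ 2.2 = 58.6364 kg; height = (6×12 + 6) × 2.54 = 78 × 2.54 = 198.12 cm.
Mifflin-St Jeor (male): BMR = 10(58.6364) + 6.25(198.12) − 5(44) + 5 = 586.3636 + 1238.25 − 220 + 5 = 1609.6136 kcal/day.
TEE = 1609.6136 × 1.475 = 2374.1801 kcal/day.
With stress factor 1.4: 2374.1801 × 1.4 = 3323.8522 kcal/day.
Fat energy = 25% × 3323.8522 = 830.963 kcal.
Fat = 830.963 ÷ 9 kcal/g = 92.3292 g.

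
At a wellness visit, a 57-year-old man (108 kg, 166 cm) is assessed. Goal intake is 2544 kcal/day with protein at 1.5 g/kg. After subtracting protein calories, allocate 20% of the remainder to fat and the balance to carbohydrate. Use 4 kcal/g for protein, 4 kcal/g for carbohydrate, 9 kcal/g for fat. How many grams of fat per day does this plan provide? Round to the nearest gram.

Protein = 1.5 × 108 = 162 g → 162 × 4 = 648 kcal.
Non-protein calories = 2544 − 648 = 1896 kcal.
Fat: 20% × 1896 = 379.2 kcal; carbohydrate: 1516.8 kcal.
Fat: 379.2 kcal ÷ 9 kcal/g = 42.1333 g.

42 g/day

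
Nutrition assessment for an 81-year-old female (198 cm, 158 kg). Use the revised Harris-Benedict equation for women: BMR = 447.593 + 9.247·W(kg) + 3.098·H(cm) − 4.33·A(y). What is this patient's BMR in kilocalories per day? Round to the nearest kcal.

Harris-Benedict: BMR = 447.593 + 9.247(158) + 3.098(198) − 4.33(81) = 2171.293 kcal/day.

2171 kilocalories per day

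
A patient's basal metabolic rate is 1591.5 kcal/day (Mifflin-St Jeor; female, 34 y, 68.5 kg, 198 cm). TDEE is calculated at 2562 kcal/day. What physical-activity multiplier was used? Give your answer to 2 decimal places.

1.61

Activity factor = TEE ÷ BMR = 2562 ÷ 1591.5 = 1.61.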